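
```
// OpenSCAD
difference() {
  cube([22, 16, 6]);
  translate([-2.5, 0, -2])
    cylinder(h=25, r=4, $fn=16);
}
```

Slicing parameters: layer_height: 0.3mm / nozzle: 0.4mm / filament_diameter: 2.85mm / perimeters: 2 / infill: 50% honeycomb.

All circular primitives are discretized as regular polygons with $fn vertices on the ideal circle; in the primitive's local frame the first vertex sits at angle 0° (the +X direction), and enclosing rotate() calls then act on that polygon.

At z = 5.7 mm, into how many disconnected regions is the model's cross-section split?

At z = 5.7 mm: the 22×16 cube contributes its full rectangle; the r=4 cylinder at (-2.5, 0) contributes a regular 16-gon of circumradius 4; Taking the first minus the rest: starting from the 22×16 cube, the r=4 cylinder at (-2.5, 0) partially overlaps it — only the 3.09 mm² overlap (of its 48.98 mm²) is removed, clipping the outline — 1 connected region. The result has 1 disconnected region.

1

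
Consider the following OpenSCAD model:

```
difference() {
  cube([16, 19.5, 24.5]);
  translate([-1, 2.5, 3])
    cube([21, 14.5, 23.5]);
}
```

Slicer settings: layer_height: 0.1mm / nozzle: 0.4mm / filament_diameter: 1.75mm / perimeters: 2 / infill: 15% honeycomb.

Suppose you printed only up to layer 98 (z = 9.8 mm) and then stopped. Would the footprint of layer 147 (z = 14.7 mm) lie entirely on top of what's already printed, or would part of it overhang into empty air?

entirely on top

Compare the two slices. At z = 9.8: the cube (footprint 16×19.5) is included at this height (area 312.00 mm²); the 21×14.5 cube at (-1, 2.5) contributes its full rectangle (area 304.50 mm²); After the difference (first − rest): starting from the 16×19.5 cube (312.00 mm²), the 21×14.5 cube at (-1, 2.5) partially overlaps it — only the 232.00 mm² overlap (of its 304.50 mm²) is removed, clipping the outline — area = 80.00 mm². At z = 14.7: the 16×19.5 cube contributes its full rectangle (area 312.00 mm²); the 21×14.5 cube at (-1, 2.5) contributes its full rectangle (area 304.50 mm²); Taking the first minus the rest: starting from the 16×19.5 cube (312.00 mm²), the 21×14.5 cube at (-1, 2.5) partially overlaps it — only the 232.00 mm² overlap (of its 304.50 mm²) is removed, clipping the outline — area = 80.00 mm². Checking containment: the cross-section at z = 14.7 is a subset of the cross-section at z = 9.8.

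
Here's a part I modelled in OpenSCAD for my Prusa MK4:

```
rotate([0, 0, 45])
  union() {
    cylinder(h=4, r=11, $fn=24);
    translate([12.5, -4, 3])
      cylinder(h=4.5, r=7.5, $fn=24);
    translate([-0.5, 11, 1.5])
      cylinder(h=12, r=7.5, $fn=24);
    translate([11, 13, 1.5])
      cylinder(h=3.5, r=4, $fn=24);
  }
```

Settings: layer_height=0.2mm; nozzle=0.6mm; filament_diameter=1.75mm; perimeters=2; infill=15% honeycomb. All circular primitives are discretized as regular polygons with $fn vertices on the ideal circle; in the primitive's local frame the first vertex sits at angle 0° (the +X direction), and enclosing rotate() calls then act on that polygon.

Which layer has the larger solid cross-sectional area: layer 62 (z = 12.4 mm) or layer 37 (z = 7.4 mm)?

Layer 62 (z = 12.4): the cylinder is not intersected at this z (z outside [0, 4]); the cylinder at (12.5, -4) does not reach this height (z outside [3, 7.5]); the r=7.5 cylinder at (-0.5, 11) contributes a regular 24-gon of circumradius 7.5 (area = (24/2)·7.500²·sin(360°/24) = 174.70 mm²); the cylinder at (11, 13) is not intersected at this z (z outside [1.5, 5]); Taking the union: only the r=7.5 cylinder at (-0.5, 11) is present, so the union is just that shape — area = 174.70 mm²; (whole slice rotated 45° about Z — lengths, areas and connectivity unchanged). So its area = 174.70 mm². Layer 37 (z = 7.4): the cylinder is absent (z outside [0, 4]); the cylinder at (12.5, -4): section is a regular 24-gon, circumradius r=7.5 (area = (24/2)·7.500²·sin(360°/24) = 174.70 mm²); the cylinder at (-0.5, 11): section is a regular 24-gon, circumradius r=7.5 (area = (24/2)·7.500²·sin(360°/24) = 174.70 mm²); the cylinder at (11, 13) does not reach this height (z outside [1.5, 5]); Taking the union: the 2 present regions are separate (no shared area or edge), so areas and boundary lengths simply add and each stays a separate island — area = 349.41 mm²; (rotated 45° about Z; rotation is an isometry so areas/perimeters/island counts are preserved). So its area = 349.41 mm². Layer 37 is larger (349.41 vs 174.70 mm²).

layer 37 (z = 7.4 mm)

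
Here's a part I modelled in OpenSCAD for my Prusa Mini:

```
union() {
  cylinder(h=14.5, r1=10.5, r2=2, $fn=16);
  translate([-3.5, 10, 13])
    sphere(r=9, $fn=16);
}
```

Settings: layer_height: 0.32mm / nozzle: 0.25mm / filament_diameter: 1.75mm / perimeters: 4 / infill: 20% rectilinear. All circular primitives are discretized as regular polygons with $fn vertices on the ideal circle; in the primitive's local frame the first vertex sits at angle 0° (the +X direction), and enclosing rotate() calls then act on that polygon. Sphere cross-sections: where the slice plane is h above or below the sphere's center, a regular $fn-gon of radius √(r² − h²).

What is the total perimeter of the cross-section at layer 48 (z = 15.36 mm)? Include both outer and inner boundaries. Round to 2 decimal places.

At z = 15.36 mm: the cone is not intersected at this z (z outside [0, 14.5]); the sphere at (-3.5, 10): section is a regular 16-gon, circumradius = √(r²−h²) = √(9²−2.36²) = 8.685 (perimeter = 2·16·8.685·sin(180°/16) = 54.22 mm); Merging all regions: only the r=9 sphere at (-3.5, 10) is present, so the union is just that shape — boundary = 54.22 mm. Overall, the cross-section is a single solid region. Total boundary length (outer) = 54.22 mm.

54.22 mm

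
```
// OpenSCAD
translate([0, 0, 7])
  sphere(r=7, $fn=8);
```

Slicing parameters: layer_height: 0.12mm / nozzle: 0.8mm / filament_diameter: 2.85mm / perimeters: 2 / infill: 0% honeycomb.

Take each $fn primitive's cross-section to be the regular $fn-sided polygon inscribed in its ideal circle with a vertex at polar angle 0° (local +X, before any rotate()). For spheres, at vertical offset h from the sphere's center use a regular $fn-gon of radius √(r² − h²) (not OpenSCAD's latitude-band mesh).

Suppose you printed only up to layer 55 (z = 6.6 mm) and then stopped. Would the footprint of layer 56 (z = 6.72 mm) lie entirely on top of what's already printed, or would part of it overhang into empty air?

Compare the two slices. At z = 6.6: the sphere: section is a regular 8-gon, circumradius = √(r²−h²) = √(7²−0.4²) = 6.989 (area = (8/2)·6.989²·sin(360°/8) = 138.14 mm²). At z = 6.72: the sphere: section is a regular 8-gon, circumradius = √(r²−h²) = √(7²−0.28²) = 6.994 (area = (8/2)·6.994²·sin(360°/8) = 138.37 mm²). Checking containment: the cross-section at z = 6.72 is a subset of the cross-section at z = 6.6.

entirely on top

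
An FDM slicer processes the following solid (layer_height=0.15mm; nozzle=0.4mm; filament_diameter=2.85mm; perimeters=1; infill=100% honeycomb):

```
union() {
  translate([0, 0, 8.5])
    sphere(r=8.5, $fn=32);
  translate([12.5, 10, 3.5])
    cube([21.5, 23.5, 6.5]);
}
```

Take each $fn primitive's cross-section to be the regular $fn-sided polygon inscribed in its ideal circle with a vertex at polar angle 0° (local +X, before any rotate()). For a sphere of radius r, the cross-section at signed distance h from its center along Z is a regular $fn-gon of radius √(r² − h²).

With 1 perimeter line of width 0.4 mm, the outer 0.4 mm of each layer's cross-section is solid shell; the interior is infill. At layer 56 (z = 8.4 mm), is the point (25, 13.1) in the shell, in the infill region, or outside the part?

infill

At z = 8.4 mm: the r=8.5 sphere slices to a regular 32-gon of circumradius 8.499 (√(r²−h²) with h=0.1 from center); the cube at (12.5, 10) is present — its section is the full 21.5×23.5 rectangle; Merging all regions: the 2 present regions are separate (no shared area or edge), so areas and boundary lengths simply add and each stays a separate island — 2 connected regions. Overall, the cross-section has 2 separate islands. The nearest boundary edge runs (34.00, 10.00)→(12.50, 10.00); distance from the point to it = 3.10 mm. (Shell/infill is judged within the island containing the point — the largest one.) The point is inside the cross-section and 3.10 mm from the nearest boundary — more than the 0.4 mm shell width (1 × 0.4), so it's in the infill interior.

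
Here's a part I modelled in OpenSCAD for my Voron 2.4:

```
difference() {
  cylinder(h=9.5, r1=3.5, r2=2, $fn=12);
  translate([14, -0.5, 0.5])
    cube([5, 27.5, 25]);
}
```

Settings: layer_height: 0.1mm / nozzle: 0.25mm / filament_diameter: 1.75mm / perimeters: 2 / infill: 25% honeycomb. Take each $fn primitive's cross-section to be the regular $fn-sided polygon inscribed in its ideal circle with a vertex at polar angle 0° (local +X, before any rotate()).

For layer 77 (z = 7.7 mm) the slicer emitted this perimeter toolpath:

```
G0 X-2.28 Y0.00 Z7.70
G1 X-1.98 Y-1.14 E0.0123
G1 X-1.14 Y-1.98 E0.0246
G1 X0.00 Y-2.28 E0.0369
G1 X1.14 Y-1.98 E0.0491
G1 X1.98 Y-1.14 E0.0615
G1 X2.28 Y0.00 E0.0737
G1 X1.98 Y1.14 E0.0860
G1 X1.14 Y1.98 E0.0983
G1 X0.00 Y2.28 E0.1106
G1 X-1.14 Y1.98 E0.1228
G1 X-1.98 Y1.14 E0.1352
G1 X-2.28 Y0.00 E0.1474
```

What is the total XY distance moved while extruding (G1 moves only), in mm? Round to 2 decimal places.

14.18 mm

Sum the Euclidean lengths of each G1 segment: total = 14.18 mm.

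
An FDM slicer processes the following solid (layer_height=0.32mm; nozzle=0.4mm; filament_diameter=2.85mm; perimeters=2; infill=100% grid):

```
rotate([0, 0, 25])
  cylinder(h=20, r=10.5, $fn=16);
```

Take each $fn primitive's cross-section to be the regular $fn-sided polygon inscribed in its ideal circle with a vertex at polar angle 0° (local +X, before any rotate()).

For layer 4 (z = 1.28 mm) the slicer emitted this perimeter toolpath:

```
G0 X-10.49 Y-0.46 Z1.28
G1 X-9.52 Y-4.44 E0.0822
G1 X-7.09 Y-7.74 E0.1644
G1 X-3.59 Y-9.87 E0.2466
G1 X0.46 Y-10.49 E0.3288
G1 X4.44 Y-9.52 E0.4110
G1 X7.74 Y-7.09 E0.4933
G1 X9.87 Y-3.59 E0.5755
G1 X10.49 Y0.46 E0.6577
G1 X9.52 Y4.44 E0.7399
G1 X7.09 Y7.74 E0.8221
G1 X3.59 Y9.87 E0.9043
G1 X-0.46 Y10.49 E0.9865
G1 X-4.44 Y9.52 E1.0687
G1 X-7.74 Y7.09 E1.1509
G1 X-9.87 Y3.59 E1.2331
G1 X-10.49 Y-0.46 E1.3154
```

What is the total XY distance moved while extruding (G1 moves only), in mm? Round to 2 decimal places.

Sum the Euclidean lengths of each G1 segment: total = 65.56 mm.

65.56 mm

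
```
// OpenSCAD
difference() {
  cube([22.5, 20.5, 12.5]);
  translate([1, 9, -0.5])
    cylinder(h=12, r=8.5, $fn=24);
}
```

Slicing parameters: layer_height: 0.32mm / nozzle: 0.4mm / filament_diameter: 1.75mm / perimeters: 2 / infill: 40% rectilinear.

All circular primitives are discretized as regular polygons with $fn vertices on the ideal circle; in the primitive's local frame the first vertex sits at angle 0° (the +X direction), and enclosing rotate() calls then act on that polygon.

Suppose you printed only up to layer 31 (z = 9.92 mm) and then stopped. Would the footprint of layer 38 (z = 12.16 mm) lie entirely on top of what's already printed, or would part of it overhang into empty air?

part overhangs

Compare the two slices. At z = 9.92: the cube (footprint 22.5×20.5) is included at this height (area 461.25 mm²); the r=8.5 cylinder at (1, 9) gives a regular 24-gon of circumradius 8.5 (constant along its height) (area = (24/2)·8.500²·sin(360°/24) = 224.40 mm²); After the difference (first − rest): starting from the 22.5×20.5 cube (461.25 mm²), the r=8.5 cylinder at (1, 9) partially overlaps it — only the 129.07 mm² overlap (of its 224.40 mm²) is removed, clipping the outline — area = 332.18 mm². At z = 12.16: the cube is present — its section is the full 22.5×20.5 rectangle (area 461.25 mm²); the cylinder at (1, 9) is absent (z outside [-0.5, 11.5]); Taking the first minus the rest: none of the subtracted shapes is present at this height, so the 22.5×20.5 cube is unchanged — area = 461.25 mm². Checking containment: at z = 12.16 the cross-section extends beyond the z = 9.92 cross-section by about 129.07 mm².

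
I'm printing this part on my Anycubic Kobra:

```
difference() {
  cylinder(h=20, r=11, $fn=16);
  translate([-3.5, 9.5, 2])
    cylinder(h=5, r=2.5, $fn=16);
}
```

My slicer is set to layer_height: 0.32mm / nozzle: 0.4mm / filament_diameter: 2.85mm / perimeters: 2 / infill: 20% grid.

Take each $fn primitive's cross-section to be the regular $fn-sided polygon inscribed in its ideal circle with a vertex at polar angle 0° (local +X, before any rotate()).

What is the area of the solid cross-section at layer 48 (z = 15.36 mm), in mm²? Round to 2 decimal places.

At z = 15.36 mm: the cylinder: section is a regular 16-gon, circumradius r=11 (area = (16/2)·11.000²·sin(360°/16) = 370.44 mm²); the cylinder at (-3.5, 9.5) does not reach this height (z outside [2, 7]); Subtracting the remaining from the first: none of the subtracted shapes is present at this height, so the r=11 cylinder is unchanged — area = 370.44 mm². Overall, the cross-section is a single solid region. Net area = 370.44 mm².

370.44 mm²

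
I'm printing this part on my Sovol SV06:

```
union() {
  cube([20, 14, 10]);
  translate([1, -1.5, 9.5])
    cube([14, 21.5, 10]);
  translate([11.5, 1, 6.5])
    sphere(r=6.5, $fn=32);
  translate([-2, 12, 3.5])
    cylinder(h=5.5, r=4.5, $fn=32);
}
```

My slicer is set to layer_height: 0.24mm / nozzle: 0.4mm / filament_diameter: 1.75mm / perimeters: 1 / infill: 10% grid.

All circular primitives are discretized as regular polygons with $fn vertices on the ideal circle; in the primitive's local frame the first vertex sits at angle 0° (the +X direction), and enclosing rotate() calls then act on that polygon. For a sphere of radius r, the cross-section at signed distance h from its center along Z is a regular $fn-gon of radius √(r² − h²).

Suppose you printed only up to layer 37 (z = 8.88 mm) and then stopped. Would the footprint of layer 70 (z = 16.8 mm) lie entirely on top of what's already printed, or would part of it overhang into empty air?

Compare the two slices. At z = 8.88: the cube is present — its section is the full 20×14 rectangle (area 280.00 mm²); the cube at (1, -1.5) is absent (z outside [9.5, 19.5]); the r=6.5 sphere at (11.5, 1) slices to a regular 32-gon of circumradius 6.049 (√(r²−h²) with h=2.38 from center) (area = (32/2)·6.049²·sin(360°/32) = 114.20 mm²); the r=4.5 cylinder at (-2, 12) gives a regular 32-gon of circumradius 4.5 (constant along its height) (area = (32/2)·4.500²·sin(360°/32) = 63.21 mm²); Taking the union: the regions partially overlap — summed areas 457.41 mm² minus the doubly-counted overlap 80.90 mm² gives 376.51 mm² — area = 376.51 mm². At z = 16.8: the cube is not intersected at this z (z outside [0, 10]); the cube at (1, -1.5) (footprint 14×21.5) is included at this height (area 301.00 mm²); the sphere at (11.5, 1) is absent (|z−center|=10.300 > r=6.5); the cylinder at (-2, 12) is absent (z outside [3.5, 9]); Combining (union): only the 14×21.5 cube at (1, -1.5) is present, so the union is just that shape — area = 301.00 mm². Checking containment: at z = 16.8 the cross-section extends beyond the z = 8.88 cross-section by about 90.35 mm².

part overhangs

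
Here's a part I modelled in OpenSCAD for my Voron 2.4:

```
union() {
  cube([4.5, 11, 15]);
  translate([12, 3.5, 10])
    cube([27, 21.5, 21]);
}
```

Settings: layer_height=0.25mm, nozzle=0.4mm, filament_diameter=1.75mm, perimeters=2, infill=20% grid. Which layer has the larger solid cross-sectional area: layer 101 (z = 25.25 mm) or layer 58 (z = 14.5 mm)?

layer 58 (z = 14.5 mm)

Layer 101 (z = 25.25): the cube does not reach this height (z outside [0, 15]); the cube at (12, 3.5) (footprint 27×21.5) is included at this height (area 580.50 mm²); Merging all regions: only the 27×21.5 cube at (12, 3.5) is present, so the union is just that shape — area = 580.50 mm². So its area = 580.50 mm². Layer 58 (z = 14.5): the cube is present — its section is the full 4.5×11 rectangle (area 49.50 mm²); the cube at (12, 3.5) is present — its section is the full 27×21.5 rectangle (area 580.50 mm²); Combining (union): the 2 present regions are separate (no shared area or edge), so areas and boundary lengths simply add and each stays a separate island — area = 630.00 mm². So its area = 630.00 mm². Layer 58 is larger (630.00 vs 580.50 mm²).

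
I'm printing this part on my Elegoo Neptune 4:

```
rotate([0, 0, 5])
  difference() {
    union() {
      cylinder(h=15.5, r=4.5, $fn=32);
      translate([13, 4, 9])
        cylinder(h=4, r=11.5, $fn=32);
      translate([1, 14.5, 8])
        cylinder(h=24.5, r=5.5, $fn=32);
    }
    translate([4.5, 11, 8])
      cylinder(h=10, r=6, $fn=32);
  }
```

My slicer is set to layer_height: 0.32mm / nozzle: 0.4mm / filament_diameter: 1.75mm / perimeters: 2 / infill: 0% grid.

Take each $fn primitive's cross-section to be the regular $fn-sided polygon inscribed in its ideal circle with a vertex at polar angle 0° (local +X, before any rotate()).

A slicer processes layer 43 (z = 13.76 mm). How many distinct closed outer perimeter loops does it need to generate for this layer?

At z = 13.76 mm: the cylinder: section is a regular 32-gon, circumradius r=4.5; the cylinder at (13, 4) is not intersected at this z (z outside [9, 13]); the cylinder at (1, 14.5): section is a regular 32-gon, circumradius r=5.5; Taking the union: the 2 present regions are separate (no shared area or edge), so areas and boundary lengths simply add and each stays a separate island — 2 connected regions; the r=6 cylinder at (4.5, 11) contributes a regular 32-gon of circumradius 6; Taking the first minus the rest: starting from the result so far, the r=6 cylinder at (4.5, 11) partially overlaps it — only the 48.17 mm² overlap (of its 112.37 mm²) is removed, clipping the outline — 2 connected regions; (rotated 5° about Z; rotation is an isometry so areas/perimeters/island counts are preserved). The result has 2 disconnected regions.

2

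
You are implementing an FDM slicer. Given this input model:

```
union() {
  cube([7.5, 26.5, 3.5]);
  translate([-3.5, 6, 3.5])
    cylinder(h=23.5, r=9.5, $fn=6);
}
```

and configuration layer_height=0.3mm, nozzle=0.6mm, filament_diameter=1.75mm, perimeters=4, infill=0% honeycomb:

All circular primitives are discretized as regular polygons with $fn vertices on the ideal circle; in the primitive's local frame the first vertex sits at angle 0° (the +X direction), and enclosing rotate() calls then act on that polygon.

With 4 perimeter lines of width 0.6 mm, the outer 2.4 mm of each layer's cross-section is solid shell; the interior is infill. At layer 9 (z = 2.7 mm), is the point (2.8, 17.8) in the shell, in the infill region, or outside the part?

infill

At z = 2.7 mm: the 7.5×26.5 cube contributes its full rectangle; the cylinder at (-3.5, 6) is absent (z outside [3.5, 27]); Taking the union: only the 7.5×26.5 cube is present, so the union is just that shape — 1 connected region. Overall, the cross-section is a single solid region. The nearest boundary edge runs (0.00, 26.50)→(0.00, 0.00); distance from the point to it = 2.80 mm. The point is inside the cross-section and 2.80 mm from the nearest boundary — more than the 2.4 mm shell width (4 × 0.6), so it's in the infill interior.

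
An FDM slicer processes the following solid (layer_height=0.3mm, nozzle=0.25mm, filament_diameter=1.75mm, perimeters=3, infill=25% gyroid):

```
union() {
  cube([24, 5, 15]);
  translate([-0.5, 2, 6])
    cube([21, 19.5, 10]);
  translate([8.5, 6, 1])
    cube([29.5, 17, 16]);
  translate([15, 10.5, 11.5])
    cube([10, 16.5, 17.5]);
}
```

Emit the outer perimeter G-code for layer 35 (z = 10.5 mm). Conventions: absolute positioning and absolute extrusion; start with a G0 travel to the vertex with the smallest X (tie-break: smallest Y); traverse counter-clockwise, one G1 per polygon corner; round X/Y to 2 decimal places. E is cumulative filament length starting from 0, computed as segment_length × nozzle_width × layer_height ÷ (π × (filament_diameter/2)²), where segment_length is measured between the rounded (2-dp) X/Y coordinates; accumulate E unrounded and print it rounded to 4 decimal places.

G0 X-0.50 Y2.00 Z10.50
G1 X0.00 Y2.00 E0.0156
G1 X0.00 Y0.00 E0.0780
G1 X24.00 Y0.00 E0.8263
G1 X24.00 Y5.00 E0.9822
G1 X20.50 Y5.00 E1.0913
G1 X20.50 Y6.00 E1.1225
G1 X38.00 Y6.00 E1.6682
G1 X38.00 Y23.00 E2.1983
G1 X8.50 Y23.00 E3.1181
G1 X8.50 Y21.50 E3.1649
G1 X-0.50 Y21.50 E3.4455
G1 X-0.50 Y2.00 E4.0536

At z = 10.5 mm: the cube (footprint 24×5) is included at this height; the cube at (-0.5, 2) (footprint 21×19.5) is included at this height; the 29.5×17 cube at (8.5, 6) contributes its full rectangle; the cube at (15, 10.5) is absent (z outside [11.5, 29]); Merging all regions: the regions partially overlap (shared area 247.50 mm²), so overlapping operands fuse into one piece — 1 connected region. The outline is a single polygon with 12 vertices. Extrusion per mm of travel: 0.25 × 0.3 / (π × 0.875²) = 0.031181. Accumulating E over each segment gives final E = 4.0536.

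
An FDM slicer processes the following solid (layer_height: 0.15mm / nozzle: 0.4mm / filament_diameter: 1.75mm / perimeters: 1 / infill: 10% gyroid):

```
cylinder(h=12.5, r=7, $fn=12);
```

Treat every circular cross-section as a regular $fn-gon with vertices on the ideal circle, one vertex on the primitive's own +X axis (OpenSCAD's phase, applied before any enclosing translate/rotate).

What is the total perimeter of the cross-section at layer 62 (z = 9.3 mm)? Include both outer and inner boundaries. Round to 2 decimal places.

At z = 9.3 mm: the r=7 cylinder contributes a regular 12-gon of circumradius 7 (perimeter = 2·12·7.000·sin(180°/12) = 43.48 mm). Overall, the cross-section is a single solid region. Total boundary length (outer) = 43.48 mm.

43.48 mm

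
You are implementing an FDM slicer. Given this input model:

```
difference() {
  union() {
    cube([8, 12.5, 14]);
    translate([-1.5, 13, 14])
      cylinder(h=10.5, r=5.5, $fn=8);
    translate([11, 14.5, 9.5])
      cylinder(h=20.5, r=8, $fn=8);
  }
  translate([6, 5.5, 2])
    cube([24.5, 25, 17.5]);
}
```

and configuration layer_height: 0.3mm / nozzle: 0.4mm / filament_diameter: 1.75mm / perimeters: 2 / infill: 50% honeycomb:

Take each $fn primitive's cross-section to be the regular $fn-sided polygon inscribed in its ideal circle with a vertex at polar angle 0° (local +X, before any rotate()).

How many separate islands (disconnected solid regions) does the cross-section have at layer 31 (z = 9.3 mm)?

1

At z = 9.3 mm: the cube (footprint 8×12.5) is included at this height; the cylinder at (-1.5, 13) is absent (z outside [14, 24.5]); the cylinder at (11, 14.5) does not reach this height (z outside [9.5, 30]); Taking the union: only the 8×12.5 cube is present, so the union is just that shape — 1 connected region; the 24.5×25 cube at (6, 5.5) contributes its full rectangle; Subtracting the remaining from the first: starting from the result so far, the 24.5×25 cube at (6, 5.5) partially overlaps it — only the 14.00 mm² overlap (of its 612.50 mm²) is removed, clipping the outline — 1 connected region. Overall, the cross-section is a single solid region. Island count = 1.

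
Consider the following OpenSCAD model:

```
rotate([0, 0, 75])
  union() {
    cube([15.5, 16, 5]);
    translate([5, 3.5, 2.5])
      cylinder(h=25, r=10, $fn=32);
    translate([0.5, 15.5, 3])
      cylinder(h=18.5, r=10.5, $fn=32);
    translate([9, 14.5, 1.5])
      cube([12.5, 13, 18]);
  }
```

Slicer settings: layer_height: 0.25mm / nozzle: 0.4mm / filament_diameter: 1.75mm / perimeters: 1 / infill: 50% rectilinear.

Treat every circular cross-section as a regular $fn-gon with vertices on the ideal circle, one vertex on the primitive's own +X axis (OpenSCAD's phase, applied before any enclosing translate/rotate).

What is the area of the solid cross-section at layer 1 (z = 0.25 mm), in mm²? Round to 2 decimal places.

248.00 mm²

At z = 0.25 mm: the cube (footprint 15.5×16) is included at this height (area 248.00 mm²); the cylinder at (5, 3.5) does not reach this height (z outside [2.5, 27.5]); the cylinder at (0.5, 15.5) does not reach this height (z outside [3, 21.5]); the cube at (9, 14.5) is absent (z outside [1.5, 19.5]); Merging all regions: only the 15.5×16 cube is present, so the union is just that shape — area = 248.00 mm²; (rotated 75° about Z; rotation is an isometry so areas/perimeters/island counts are preserved). Overall, the cross-section is a single solid region. Net area = 248.00 mm².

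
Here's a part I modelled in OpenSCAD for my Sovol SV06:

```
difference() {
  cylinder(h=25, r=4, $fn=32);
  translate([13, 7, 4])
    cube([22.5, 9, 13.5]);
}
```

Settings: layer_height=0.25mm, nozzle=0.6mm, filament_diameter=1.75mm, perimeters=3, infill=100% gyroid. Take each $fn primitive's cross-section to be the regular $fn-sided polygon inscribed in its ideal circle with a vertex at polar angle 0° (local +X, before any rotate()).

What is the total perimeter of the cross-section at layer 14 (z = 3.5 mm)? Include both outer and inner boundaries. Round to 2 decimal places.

25.09 mm

At z = 3.5 mm: the r=4 cylinder gives a regular 32-gon of circumradius 4 (constant along its height) (perimeter = 2·32·4.000·sin(180°/32) = 25.09 mm); the cube at (13, 7) is not intersected at this z (z outside [4, 17.5]); Subtracting the remaining from the first: none of the subtracted shapes is present at this height, so the r=4 cylinder is unchanged — boundary = 25.09 mm. Overall, the cross-section is a single solid region. Total boundary length (outer) = 25.09 mm.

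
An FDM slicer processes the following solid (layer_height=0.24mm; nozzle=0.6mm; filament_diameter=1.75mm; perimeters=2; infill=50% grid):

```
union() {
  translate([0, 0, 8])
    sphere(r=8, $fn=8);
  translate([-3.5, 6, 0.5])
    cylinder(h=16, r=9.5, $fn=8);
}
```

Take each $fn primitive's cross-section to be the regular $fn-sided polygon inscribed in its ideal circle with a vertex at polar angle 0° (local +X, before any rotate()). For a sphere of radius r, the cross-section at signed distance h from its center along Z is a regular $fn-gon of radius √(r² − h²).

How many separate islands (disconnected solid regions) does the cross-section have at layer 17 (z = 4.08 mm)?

1

At z = 4.08 mm: the r=8 sphere contributes a regular 8-gon of circumradius √(8²−3.92²) = 6.974; the r=9.5 cylinder at (-3.5, 6) contributes a regular 8-gon of circumradius 9.5; Taking the union: the regions partially overlap (shared area 84.43 mm²), so overlapping operands fuse into one piece — 1 connected region. Overall, the cross-section is a single solid region. Island count = 1.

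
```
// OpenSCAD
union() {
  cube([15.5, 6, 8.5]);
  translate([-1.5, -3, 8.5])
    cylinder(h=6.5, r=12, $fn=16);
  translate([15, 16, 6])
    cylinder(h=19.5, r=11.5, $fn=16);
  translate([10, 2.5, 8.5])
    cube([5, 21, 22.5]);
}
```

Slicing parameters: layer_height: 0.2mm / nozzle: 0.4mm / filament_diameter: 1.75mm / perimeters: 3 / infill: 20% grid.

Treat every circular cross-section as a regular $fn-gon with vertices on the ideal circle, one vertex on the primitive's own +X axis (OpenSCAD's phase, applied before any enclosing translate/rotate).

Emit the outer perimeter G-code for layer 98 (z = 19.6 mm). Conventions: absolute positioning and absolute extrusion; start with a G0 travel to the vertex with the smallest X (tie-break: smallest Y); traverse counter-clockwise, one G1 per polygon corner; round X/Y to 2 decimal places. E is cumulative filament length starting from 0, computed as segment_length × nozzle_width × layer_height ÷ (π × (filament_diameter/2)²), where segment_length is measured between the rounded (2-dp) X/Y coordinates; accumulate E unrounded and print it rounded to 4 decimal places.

At z = 19.6 mm: the cube is not intersected at this z (z outside [0, 8.5]); the cylinder at (-1.5, -3) is absent (z outside [8.5, 15]); the r=11.5 cylinder at (15, 16) gives a regular 16-gon of circumradius 11.5 (constant along its height); the 5×21 cube at (10, 2.5) contributes its full rectangle; Taking the union: the regions partially overlap (shared area 92.43 mm²), so overlapping operands fuse into one piece — 1 connected region. The outline is a single polygon with 18 vertices. Extrusion per mm of travel: 0.4 × 0.2 / (π × 0.875²) = 0.033260. Accumulating E over each segment gives final E = 2.5559.

G0 X3.50 Y16.00 Z19.60
G1 X4.38 Y11.60 E0.1492
G1 X6.87 Y7.87 E0.2984
G1 X10.00 Y5.78 E0.4236
G1 X10.00 Y2.50 E0.5327
G1 X15.00 Y2.50 E0.6990
G1 X15.00 Y4.50 E0.7655
G1 X19.40 Y5.38 E0.9147
G1 X23.13 Y7.87 E1.0639
G1 X25.62 Y11.60 E1.2131
G1 X26.50 Y16.00 E1.3623
G1 X25.62 Y20.40 E1.5116
G1 X23.13 Y24.13 E1.6607
G1 X19.40 Y26.62 E1.8099
G1 X15.00 Y27.50 E1.9591
G1 X10.60 Y26.62 E2.1084
G1 X6.87 Y24.13 E2.2575
G1 X4.38 Y20.40 E2.4067
G1 X3.50 Y16.00 E2.5559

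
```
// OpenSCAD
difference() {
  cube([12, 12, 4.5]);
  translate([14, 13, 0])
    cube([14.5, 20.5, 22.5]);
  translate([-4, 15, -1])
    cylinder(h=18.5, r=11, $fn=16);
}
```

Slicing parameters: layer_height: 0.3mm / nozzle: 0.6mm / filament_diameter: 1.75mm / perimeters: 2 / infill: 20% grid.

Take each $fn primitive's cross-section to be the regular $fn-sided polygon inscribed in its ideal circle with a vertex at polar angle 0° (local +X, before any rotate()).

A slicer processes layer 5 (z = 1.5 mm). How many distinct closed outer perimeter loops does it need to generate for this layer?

At z = 1.5 mm: the cube (footprint 12×12) is included at this height; the 14.5×20.5 cube at (14, 13) contributes its full rectangle; the cylinder at (-4, 15): section is a regular 16-gon, circumradius r=11; Subtracting the remaining from the first: starting from the 12×12 cube, the 14.5×20.5 cube at (14, 13) misses the remaining region (no effect); the r=11 cylinder at (-4, 15) partially overlaps it — only the 30.10 mm² overlap (of its 370.44 mm²) is removed, clipping the outline — 1 connected region. The result has 1 disconnected region.

1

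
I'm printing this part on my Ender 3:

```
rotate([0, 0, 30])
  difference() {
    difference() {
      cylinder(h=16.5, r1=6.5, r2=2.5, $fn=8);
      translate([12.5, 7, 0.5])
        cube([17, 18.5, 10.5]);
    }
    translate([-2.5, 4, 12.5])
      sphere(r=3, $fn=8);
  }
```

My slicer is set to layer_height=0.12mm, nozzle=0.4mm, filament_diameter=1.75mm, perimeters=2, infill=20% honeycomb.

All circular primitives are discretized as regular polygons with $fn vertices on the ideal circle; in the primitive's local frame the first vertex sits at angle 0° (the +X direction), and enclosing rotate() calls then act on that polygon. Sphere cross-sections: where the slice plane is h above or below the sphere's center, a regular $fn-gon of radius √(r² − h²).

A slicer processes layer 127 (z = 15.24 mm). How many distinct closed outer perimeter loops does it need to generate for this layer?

At z = 15.24 mm: the cone (r1=6.5→r2=2.5) has section circumradius 2.805 here — a regular 8-gon; the cube at (12.5, 7) does not reach this height (z outside [0.5, 11]); Taking the first minus the rest: none of the subtracted shapes is present at this height, so the cone is unchanged — 1 connected region; the r=3 sphere at (-2.5, 4) slices to a regular 8-gon of circumradius 1.222 (√(r²−h²) with h=2.74 from center); Taking the first minus the rest: starting from the result so far, the r=3 sphere at (-2.5, 4) misses the remaining region (no effect) — 1 connected region; (whole slice rotated 30° about Z — lengths, areas and connectivity unchanged). The result has 1 disconnected region.

1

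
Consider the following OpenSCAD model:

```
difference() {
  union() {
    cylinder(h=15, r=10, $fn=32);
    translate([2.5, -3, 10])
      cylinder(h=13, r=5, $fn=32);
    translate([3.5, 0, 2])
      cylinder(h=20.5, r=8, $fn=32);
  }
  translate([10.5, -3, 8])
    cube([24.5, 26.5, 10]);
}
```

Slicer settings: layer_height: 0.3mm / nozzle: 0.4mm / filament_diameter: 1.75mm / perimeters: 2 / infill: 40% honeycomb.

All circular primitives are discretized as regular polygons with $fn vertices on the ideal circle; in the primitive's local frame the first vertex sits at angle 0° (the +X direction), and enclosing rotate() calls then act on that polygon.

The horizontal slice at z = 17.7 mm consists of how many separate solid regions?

1

At z = 17.7 mm: the cylinder is absent (z outside [0, 15]); the r=5 cylinder at (2.5, -3) gives a regular 32-gon of circumradius 5 (constant along its height); the r=8 cylinder at (3.5, 0) gives a regular 32-gon of circumradius 8 (constant along its height); Merging all regions: the regions partially overlap (shared area 77.56 mm²), so overlapping operands fuse into one piece — 1 connected region; the cube at (10.5, -3) is present — its section is the full 24.5×26.5 rectangle; Subtracting the remaining from the first: starting from that combined region, the 24.5×26.5 cube at (10.5, -3) partially overlaps it — only the 4.86 mm² overlap (of its 649.25 mm²) is removed, clipping the outline — 1 connected region. The result has 1 disconnected region.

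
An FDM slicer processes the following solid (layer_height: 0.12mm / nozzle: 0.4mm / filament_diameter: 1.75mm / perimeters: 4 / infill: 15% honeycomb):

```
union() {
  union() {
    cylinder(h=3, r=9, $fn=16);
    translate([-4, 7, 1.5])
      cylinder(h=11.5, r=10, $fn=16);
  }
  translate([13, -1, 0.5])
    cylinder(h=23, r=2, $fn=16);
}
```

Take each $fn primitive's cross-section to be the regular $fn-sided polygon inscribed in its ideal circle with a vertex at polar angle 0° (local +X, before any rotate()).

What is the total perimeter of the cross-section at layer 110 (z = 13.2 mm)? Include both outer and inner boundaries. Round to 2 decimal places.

At z = 13.2 mm: the cylinder is not intersected at this z (z outside [0, 3]); the cylinder at (-4, 7) does not reach this height (z outside [1.5, 13]); Combining (union): nothing is present at this height; the r=2 cylinder at (13, -1) gives a regular 16-gon of circumradius 2 (constant along its height) (perimeter = 2·16·2.000·sin(180°/16) = 12.49 mm); Merging all regions: only the r=2 cylinder at (13, -1) is present, so the union is just that shape — boundary = 12.49 mm. Overall, the cross-section is a single solid region. Total boundary length (outer) = 12.49 mm.

12.49 mm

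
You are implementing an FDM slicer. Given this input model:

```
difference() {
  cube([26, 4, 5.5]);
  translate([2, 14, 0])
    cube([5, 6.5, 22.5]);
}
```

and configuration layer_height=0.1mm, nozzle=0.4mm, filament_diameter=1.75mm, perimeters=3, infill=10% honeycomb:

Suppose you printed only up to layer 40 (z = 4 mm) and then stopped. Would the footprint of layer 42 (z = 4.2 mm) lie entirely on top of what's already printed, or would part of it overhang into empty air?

entirely on top

Compare the two slices. At z = 4: the cube is present — its section is the full 26×4 rectangle (area 104.00 mm²); the cube at (2, 14) (footprint 5×6.5) is included at this height (area 32.50 mm²); Subtracting the remaining from the first: starting from the 26×4 cube (104.00 mm²), the 5×6.5 cube at (2, 14) misses the remaining region (no effect) — area = 104.00 mm². At z = 4.2: the cube (footprint 26×4) is included at this height (area 104.00 mm²); the cube at (2, 14) (footprint 5×6.5) is included at this height (area 32.50 mm²); After the difference (first − rest): starting from the 26×4 cube (104.00 mm²), the 5×6.5 cube at (2, 14) misses the remaining region (no effect) — area = 104.00 mm². Checking containment: the cross-section at z = 4.2 is a subset of the cross-section at z = 4.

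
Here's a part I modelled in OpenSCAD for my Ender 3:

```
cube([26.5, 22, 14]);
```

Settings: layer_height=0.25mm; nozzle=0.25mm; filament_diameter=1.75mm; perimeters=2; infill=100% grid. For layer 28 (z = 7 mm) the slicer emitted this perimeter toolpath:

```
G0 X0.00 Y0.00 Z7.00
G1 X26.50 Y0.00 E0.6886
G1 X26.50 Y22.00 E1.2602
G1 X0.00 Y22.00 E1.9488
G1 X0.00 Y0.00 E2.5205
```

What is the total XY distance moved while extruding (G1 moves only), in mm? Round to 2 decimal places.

Sum the Euclidean lengths of each G1 segment: total = 97.00 mm.

97.00 mm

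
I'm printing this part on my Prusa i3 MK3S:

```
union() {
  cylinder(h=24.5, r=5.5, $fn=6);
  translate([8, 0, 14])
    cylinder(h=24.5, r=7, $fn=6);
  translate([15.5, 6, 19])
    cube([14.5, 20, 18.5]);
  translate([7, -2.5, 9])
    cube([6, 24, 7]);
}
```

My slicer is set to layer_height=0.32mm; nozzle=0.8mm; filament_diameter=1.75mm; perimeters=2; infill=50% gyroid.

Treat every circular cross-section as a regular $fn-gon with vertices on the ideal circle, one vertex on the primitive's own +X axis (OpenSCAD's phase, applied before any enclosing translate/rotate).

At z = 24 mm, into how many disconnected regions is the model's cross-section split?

At z = 24 mm: the r=5.5 cylinder contributes a regular 6-gon of circumradius 5.5; the r=7 cylinder at (8, 0) gives a regular 6-gon of circumradius 7 (constant along its height); the cube at (15.5, 6) is present — its section is the full 14.5×20 rectangle; the cube at (7, -2.5) does not reach this height (z outside [9, 16]); Taking the union: the regions partially overlap (shared area 17.54 mm²), so overlapping operands fuse into one piece — 2 connected regions. The result has 2 disconnected regions.

2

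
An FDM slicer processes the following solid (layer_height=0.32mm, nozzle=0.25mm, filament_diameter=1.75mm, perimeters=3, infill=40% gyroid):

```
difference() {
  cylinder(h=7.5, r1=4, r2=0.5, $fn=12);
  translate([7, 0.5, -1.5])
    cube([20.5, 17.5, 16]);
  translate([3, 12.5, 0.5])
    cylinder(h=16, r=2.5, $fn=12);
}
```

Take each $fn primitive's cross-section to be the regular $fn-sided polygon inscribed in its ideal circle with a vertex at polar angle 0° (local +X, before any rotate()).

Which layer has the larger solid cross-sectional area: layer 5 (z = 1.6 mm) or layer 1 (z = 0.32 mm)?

layer 1 (z = 0.32 mm)

Layer 5 (z = 1.6): the cone: at t=0.213 of its height the radius interpolates to r₁+(r₂−r₁)t = 3.253, giving a regular 12-gon of that circumradius (area = (12/2)·3.253²·sin(360°/12) = 31.75 mm²); the cube at (7, 0.5) is present — its section is the full 20.5×17.5 rectangle (area 358.75 mm²); the r=2.5 cylinder at (3, 12.5) gives a regular 12-gon of circumradius 2.5 (constant along its height) (area = (12/2)·2.500²·sin(360°/12) = 18.75 mm²); Subtracting the remaining from the first: starting from the cone (31.75 mm²), the 20.5×17.5 cube at (7, 0.5) misses the remaining region (no effect); the r=2.5 cylinder at (3, 12.5) misses the remaining region (no effect) — area = 31.75 mm². So its area = 31.75 mm². Layer 1 (z = 0.32): the cone contributes a regular 12-gon of circumradius 3.851 (interpolated between r1=4 and r2=0.5 at t=0.043) (area = (12/2)·3.851²·sin(360°/12) = 44.48 mm²); the cube at (7, 0.5) is present — its section is the full 20.5×17.5 rectangle (area 358.75 mm²); the cylinder at (3, 12.5) does not reach this height (z outside [0.5, 16.5]); Taking the first minus the rest: starting from the cone (44.48 mm²), the 20.5×17.5 cube at (7, 0.5) misses the remaining region (no effect) — area = 44.48 mm². So its area = 44.48 mm². Layer 1 is larger (44.48 vs 31.75 mm²).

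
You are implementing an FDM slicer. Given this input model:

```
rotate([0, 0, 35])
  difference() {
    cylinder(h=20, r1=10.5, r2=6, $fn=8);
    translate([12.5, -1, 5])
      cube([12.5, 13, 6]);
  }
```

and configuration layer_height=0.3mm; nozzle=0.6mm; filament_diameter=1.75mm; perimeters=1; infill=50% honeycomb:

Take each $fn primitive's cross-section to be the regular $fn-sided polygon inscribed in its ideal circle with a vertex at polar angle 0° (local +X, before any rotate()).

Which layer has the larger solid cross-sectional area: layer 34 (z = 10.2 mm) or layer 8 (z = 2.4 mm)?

Layer 34 (z = 10.2): the cone (r1=10.5→r2=6) has section circumradius 8.205 here — a regular 8-gon (area = (8/2)·8.205²·sin(360°/8) = 190.42 mm²); the 12.5×13 cube at (12.5, -1) contributes its full rectangle (area 162.50 mm²); After the difference (first − rest): starting from the cone (190.42 mm²), the 12.5×13 cube at (12.5, -1) misses the remaining region (no effect) — area = 190.42 mm²; (whole slice rotated 35° about Z — lengths, areas and connectivity unchanged). So its area = 190.42 mm². Layer 8 (z = 2.4): the cone (r1=10.5→r2=6) has section circumradius 9.960 here — a regular 8-gon (area = (8/2)·9.960²·sin(360°/8) = 280.58 mm²); the cube at (12.5, -1) is not intersected at this z (z outside [5, 11]); After the difference (first − rest): none of the subtracted shapes is present at this height, so the cone is unchanged — area = 280.58 mm²; (whole slice rotated 35° about Z — lengths, areas and connectivity unchanged). So its area = 280.58 mm². Layer 8 is larger (280.58 vs 190.42 mm²).

layer 8 (z = 2.4 mm)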